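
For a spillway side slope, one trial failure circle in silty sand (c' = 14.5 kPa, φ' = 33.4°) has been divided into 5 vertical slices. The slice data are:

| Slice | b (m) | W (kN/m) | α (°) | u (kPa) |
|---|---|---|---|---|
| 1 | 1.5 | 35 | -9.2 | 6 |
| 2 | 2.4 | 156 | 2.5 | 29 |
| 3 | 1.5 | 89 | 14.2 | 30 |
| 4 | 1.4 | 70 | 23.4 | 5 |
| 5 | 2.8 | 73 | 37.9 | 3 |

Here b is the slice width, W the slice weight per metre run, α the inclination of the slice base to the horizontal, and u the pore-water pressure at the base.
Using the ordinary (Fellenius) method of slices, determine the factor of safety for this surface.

Ordinary method of slices: FS = Σ[c'·Δl_i + (W_i cosα_i − u_i·Δl_i)·tanφ'] / Σ W_i sinα_i, with Δl_i = b_i / cosα_i.
Slice 1: Δl = 1.5/cos(-9.2°) = 1.520 m; N'_1 = 35·cos(-9.2°) − 6·1.520 = 25.4; c'Δl = 22.03; W sinα = -5.6
Slice 2: Δl = 2.4/cos2.5° = 2.402 m; N'_2 = 156·cos2.5° − 29·2.402 = 86.2; c'Δl = 34.83; W sinα = 6.8
Slice 3: Δl = 1.5/cos14.2° = 1.547 m; N'_3 = 89·cos14.2° − 30·1.547 = 39.9; c'Δl = 22.44; W sinα = 21.8
Slice 4: Δl = 1.4/cos23.4° = 1.525 m; N'_4 = 70·cos23.4° − 5·1.525 = 56.6; c'Δl = 22.12; W sinα = 27.8
Slice 5: Δl = 2.8/cos37.9° = 3.548 m; N'_5 = 73·cos37.9° − 3·3.548 = 47.0; c'Δl = 51.45; W sinα = 44.8
Σc'Δl = 152.9 kN/m; ΣN' = 255.1 kN/m; ΣW sinα = 95.7 kN/m
Resisting = 152.9 + 255.1·tan33.4° = 152.9 + 168.2 = 321.1 kN/m
FS = 321.1 / 95.7 = 3.355

FS = 3.36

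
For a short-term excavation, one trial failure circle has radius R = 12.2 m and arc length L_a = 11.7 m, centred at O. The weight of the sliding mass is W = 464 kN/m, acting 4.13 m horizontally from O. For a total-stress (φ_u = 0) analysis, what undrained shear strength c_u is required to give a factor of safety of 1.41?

c_u = 18.9 kPa

FS = c_u·L_a·R / (W·d), so c_u = FS·W·d / (L_a·R).
c_u = 1.41·464·4.13 / (11.70·12.2) = 2702.0 / 142.74 = 18.93 kPa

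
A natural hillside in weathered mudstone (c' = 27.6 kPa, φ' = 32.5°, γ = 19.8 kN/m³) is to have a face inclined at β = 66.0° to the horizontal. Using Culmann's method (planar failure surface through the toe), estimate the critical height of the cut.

H_c = 25.86 m

Culmann's analysis gives the critical failure plane at α_cr = (β + φ')/2 = (66.0 + 32.5)/2 = 49.2°, and the critical height
H_c = (4c'/γ) · sinβ cosφ' / [1 − cos(β − φ')]
    = (4·27.6/19.8) · sin66.0°·cos32.5° / [1 − cos(33.5°)]
    = 5.576 · 0.9135·0.8434 / [1 − 0.8339]
    = 5.576 · 0.7705 / 0.1661
    = 25.86 m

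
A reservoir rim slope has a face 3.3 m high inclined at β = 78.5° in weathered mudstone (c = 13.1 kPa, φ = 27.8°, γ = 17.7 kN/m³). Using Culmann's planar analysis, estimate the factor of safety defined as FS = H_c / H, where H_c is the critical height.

FS = 2.12

H_c = (4c/γ) · sinβ cosφ / [1 − cos(β − φ)]
    = (4·13.1/17.7) · sin78.5°·cos27.8° / [1 − cos50.7°]
    = 2.960 · 0.8668 / 0.3666 = 7.00 m
FS = H_c / H = 7.00 / 3.3 = 2.121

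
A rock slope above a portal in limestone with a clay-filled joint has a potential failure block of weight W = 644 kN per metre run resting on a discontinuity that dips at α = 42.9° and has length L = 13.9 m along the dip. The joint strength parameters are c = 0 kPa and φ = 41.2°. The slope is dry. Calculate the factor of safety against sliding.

Resolving the block weight along and normal to the plane and applying the Mohr–Coulomb strength on the joint:
N' = W cosα = 644·cos42.9° = 471.8 kN/m
Driving force T = W sinα = 644·sin42.9° = 438.4 kN/m
Resisting force R = c·L + N'·tanφ = 0·13.9 + 471.8·tan41.2° = 0.0 + 413.0 = 413.0 kN/m
FS = R / T = 413.0 / 438.4 = 0.942

FS = 0.94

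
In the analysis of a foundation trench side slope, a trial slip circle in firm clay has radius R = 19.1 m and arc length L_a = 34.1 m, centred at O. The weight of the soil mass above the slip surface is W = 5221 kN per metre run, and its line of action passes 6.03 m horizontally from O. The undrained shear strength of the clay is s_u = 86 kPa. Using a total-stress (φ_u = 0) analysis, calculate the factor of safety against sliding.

Taking moments about the centre O, the resisting moment is provided by the undrained shear strength acting along the arc:
M_R = s_u·L_a·R = 86·34.10·19.1 = 56012.7 kN·m/m
M_D = W·d = 5221·6.03 = 31482.6 kN·m/m
FS = M_R / M_D = 56012.7 / 31482.6 = 1.779

FS = 1.78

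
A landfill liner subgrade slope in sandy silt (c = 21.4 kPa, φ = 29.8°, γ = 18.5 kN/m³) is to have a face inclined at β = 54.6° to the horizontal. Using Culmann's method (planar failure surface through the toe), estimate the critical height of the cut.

Culmann's analysis gives the critical failure plane at α_cr = (β + φ)/2 = (54.6 + 29.8)/2 = 42.2°, and the critical height
H_c = (4c/γ) · sinβ cosφ / [1 − cos(β − φ)]
    = (4·21.4/18.5) · sin54.6°·cos29.8° / [1 − cos(24.8°)]
    = 4.627 · 0.8151·0.8678 / [1 − 0.9078]
    = 4.627 · 0.7073 / 0.0922
    = 35.49 m

H_c = 35.49 m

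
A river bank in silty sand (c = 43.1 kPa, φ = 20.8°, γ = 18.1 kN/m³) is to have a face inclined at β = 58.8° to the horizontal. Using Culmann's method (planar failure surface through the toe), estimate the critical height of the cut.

Culmann's analysis gives the critical failure plane at α_cr = (β + φ)/2 = (58.8 + 20.8)/2 = 39.8°, and the critical height
H_c = (4c/γ) · sinβ cosφ / [1 − cos(β − φ)]
    = (4·43.1/18.1) · sin58.8°·cos20.8° / [1 − cos(38.0°)]
    = 9.525 · 0.8554·0.9348 / [1 − 0.7880]
    = 9.525 · 0.7996 / 0.2120
    = 35.93 m

H_c = 35.93 m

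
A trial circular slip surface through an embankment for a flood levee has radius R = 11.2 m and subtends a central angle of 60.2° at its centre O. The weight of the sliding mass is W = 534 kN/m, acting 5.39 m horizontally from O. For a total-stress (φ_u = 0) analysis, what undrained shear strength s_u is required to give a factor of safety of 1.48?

s_u = 32.3 kPa

FS = s_u·L_a·R / (W·d), so s_u = FS·W·d / (L_a·R).
Arc length L_a = R·θ = 11.2·(60.2°·π/180) = 11.2·1.0507 = 11.77 m
s_u = 1.48·534·5.39 / (11.77·11.2) = 4259.8 / 131.80 = 32.32 kPa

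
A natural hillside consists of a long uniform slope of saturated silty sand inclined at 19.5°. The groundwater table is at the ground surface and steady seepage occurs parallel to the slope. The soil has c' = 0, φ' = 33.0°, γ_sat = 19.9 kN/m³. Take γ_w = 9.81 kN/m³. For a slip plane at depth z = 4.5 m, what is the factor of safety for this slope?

With seepage parallel to the slope and the water table at the surface, the effective normal stress on the slip plane uses the buoyant unit weight γ' = γ_sat − γ_w while the driving shear stress uses γ_sat:
FS = [c' + γ' z cos²β tanφ'] / [γ_sat z sinβ cosβ]
(For c' = 0 this reduces to FS = (γ'/γ_sat)·tanφ'/tanβ.)
γ' = 19.9 − 9.81 = 10.09 kN/m³
Numerator = 0.0 + 10.09·4.5·cos²19.5°·tan33.0° = 0.0 + 10.09·4.5·0.8886·0.6494 = 26.201 kPa
Denominator = 19.9·4.5·sin19.5°·cos19.5° = 19.9·4.5·0.3338·0.9426 = 28.178 kPa
FS = 26.201 / 28.178 = 0.930

FS = 0.93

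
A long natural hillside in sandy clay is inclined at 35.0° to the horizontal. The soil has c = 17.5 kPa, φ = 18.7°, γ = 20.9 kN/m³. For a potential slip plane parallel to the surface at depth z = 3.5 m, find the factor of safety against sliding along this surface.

For an infinite slope with a slip plane parallel to the surface (no pore pressure): FS = [c + γz cos²β tanφ] / [γz sinβ cosβ].
γz = 20.9·3.5 = 73.15 kN/m²
Numerator = 17.5 + 73.15·cos²35.0°·tan18.7° = 17.5 + 73.15·0.6710·0.3385 = 34.114 kPa
Denominator = 73.15·sin35.0°·cos35.0° = 73.15·0.5736·0.8192 = 34.369 kPa
FS = 34.114 / 34.369 = 0.993

FS = 0.99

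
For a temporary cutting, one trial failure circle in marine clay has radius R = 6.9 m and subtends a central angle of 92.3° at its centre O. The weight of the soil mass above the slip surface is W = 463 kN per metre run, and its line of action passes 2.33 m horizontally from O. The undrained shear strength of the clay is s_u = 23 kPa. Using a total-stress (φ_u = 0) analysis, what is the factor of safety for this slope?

Taking moments about the centre O, the resisting moment is provided by the undrained shear strength acting along the arc:
Arc length L_a = R·θ = 6.9·(92.3°·π/180) = 6.9·1.6109 = 11.12 m
M_R = s_u·L_a·R = 23·11.12·6.9 = 1764.0 kN·m/m
M_D = W·d = 463·2.33 = 1078.8 kN·m/m
FS = M_R / M_D = 1764.0 / 1078.8 = 1.635

FS = 1.64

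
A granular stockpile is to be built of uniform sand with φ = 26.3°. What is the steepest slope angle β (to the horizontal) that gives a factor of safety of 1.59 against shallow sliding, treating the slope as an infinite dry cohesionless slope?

For an infinite dry cohesionless slope FS = tanφ/tanβ, so tanβ = tanφ / FS.
tanβ = tan26.3° / 1.59 = 0.4942 / 1.59 = 0.3108
β = arctan(0.3108) = 17.27°

β = 17.3°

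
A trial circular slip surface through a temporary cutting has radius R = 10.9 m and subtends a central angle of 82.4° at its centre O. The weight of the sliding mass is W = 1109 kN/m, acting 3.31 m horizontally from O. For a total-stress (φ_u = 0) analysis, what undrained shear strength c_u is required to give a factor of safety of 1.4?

FS = c_u·L_a·R / (W·d), so c_u = FS·W·d / (L_a·R).
Arc length L_a = R·θ = 10.9·(82.4°·π/180) = 10.9·1.4382 = 15.68 m
c_u = 1.4·1109·3.31 / (15.68·10.9) = 5139.1 / 170.87 = 30.08 kPa

c_u = 30.1 kPa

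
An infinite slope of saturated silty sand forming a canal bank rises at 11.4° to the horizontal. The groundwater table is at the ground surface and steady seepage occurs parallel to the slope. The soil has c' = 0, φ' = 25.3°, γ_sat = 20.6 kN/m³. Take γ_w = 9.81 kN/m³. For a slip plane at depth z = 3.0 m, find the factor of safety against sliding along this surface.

With seepage parallel to the slope and the water table at the surface, the effective normal stress on the slip plane uses the buoyant unit weight γ' = γ_sat − γ_w while the driving shear stress uses γ_sat:
FS = [c' + γ' z cos²β tanφ'] / [γ_sat z sinβ cosβ]
(For c' = 0 this reduces to FS = (γ'/γ_sat)·tanφ'/tanβ.)
γ' = 20.6 − 9.81 = 10.79 kN/m³
Numerator = 0.0 + 10.79·3.0·cos²11.4°·tan25.3° = 0.0 + 10.79·3.0·0.9609·0.4727 = 14.703 kPa
Denominator = 20.6·3.0·sin11.4°·cos11.4° = 20.6·3.0·0.1977·0.9803 = 11.974 kPa
FS = 14.703 / 11.974 = 1.228

FS = 1.23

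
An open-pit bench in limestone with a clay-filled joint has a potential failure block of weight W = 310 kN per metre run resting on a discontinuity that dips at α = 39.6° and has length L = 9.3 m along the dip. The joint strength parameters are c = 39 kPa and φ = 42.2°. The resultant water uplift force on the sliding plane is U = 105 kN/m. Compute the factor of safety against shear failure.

Resolving the block weight along and normal to the plane and applying the Mohr–Coulomb strength on the joint:
N' = W cosα − U = 310·cos39.6° − 105 = 133.9 kN/m
Driving force T = W sinα = 310·sin39.6° = 197.6 kN/m
Resisting force R = c·L + N'·tanφ = 39·9.3 + 133.9·tan42.2° = 362.7 + 121.4 = 484.1 kN/m
FS = R / T = 484.1 / 197.6 = 2.450

FS = 2.45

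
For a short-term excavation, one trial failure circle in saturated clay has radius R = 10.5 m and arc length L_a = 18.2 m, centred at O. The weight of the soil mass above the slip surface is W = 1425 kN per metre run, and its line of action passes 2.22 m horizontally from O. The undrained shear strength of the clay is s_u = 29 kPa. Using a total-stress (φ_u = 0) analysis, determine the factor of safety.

FS = 1.75

Taking moments about the centre O, the resisting moment is provided by the undrained shear strength acting along the arc:
M_R = s_u·L_a·R = 29·18.20·10.5 = 5541.9 kN·m/m
M_D = W·d = 1425·2.22 = 3163.5 kN·m/m
FS = M_R / M_D = 5541.9 / 3163.5 = 1.752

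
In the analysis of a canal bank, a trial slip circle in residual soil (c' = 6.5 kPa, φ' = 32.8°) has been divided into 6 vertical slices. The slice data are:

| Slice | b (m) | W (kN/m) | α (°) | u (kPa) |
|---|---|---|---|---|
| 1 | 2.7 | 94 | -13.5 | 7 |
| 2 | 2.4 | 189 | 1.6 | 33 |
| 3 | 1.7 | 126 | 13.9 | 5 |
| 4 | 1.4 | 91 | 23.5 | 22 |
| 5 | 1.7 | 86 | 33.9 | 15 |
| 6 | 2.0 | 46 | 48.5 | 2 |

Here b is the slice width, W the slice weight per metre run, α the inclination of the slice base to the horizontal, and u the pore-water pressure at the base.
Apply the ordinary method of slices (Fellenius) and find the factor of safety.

Ordinary method of slices: FS = Σ[c'·Δl_i + (W_i cosα_i − u_i·Δl_i)·tanφ'] / Σ W_i sinα_i, with Δl_i = b_i / cosα_i.
Slice 1: Δl = 2.7/cos(-13.5°) = 2.777 m; N'_1 = 94·cos(-13.5°) − 7·2.777 = 72.0; c'Δl = 18.05; W sinα = -21.9
Slice 2: Δl = 2.4/cos1.6° = 2.401 m; N'_2 = 189·cos1.6° − 33·2.401 = 109.7; c'Δl = 15.61; W sinα = 5.3
Slice 3: Δl = 1.7/cos13.9° = 1.751 m; N'_3 = 126·cos13.9° − 5·1.751 = 113.6; c'Δl = 11.38; W sinα = 30.3
Slice 4: Δl = 1.4/cos23.5° = 1.527 m; N'_4 = 91·cos23.5° − 22·1.527 = 49.9; c'Δl = 9.92; W sinα = 36.3
Slice 5: Δl = 1.7/cos33.9° = 2.048 m; N'_5 = 86·cos33.9° − 15·2.048 = 40.7; c'Δl = 13.31; W sinα = 48.0
Slice 6: Δl = 2.0/cos48.5° = 3.018 m; N'_6 = 46·cos48.5° − 2·3.018 = 24.4; c'Δl = 19.62; W sinα = 34.5
Σc'Δl = 87.9 kN/m; ΣN' = 410.2 kN/m; ΣW sinα = 132.3 kN/m
Resisting = 87.9 + 410.2·tan32.8° = 87.9 + 264.3 = 352.2 kN/m
FS = 352.2 / 132.3 = 2.662

FS = 2.66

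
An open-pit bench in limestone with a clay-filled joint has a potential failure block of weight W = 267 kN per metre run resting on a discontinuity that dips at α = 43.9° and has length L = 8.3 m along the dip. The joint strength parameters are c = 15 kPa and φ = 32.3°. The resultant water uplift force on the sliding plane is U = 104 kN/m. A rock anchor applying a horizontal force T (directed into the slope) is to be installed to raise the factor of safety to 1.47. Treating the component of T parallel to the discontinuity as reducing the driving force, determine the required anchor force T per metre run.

Resolving forces along and normal to the sliding plane, with the horizontal anchor force T adding T·sinα to the effective normal force and T·cosα acting up the plane against the driving force:
FS = [cL + (W cosα − U + T sinα) tanφ] / [W sinα − T cosα]
Without the anchor: N' = 88.4 kN/m, driving T_d = 185.1 kN/m, resisting R = 15·8.3 + 88.4·tan32.3° = 180.4 kN/m, FS = 0.97.
Setting FS = 1.47 and solving for T:
1.47·(185.1 − T cos43.9°) = 180.4 + T sin43.9°·tan32.3°
T·(sin43.9°·tan32.3° + 1.47·cos43.9°) = 1.47·185.1 − 180.4
T·(0.6934·0.6322 + 1.47·0.7206) = 272.2 − 180.4 = 91.8
T·1.4976 = 91.8
T = 61.3 kN/m

T = 61 kN/m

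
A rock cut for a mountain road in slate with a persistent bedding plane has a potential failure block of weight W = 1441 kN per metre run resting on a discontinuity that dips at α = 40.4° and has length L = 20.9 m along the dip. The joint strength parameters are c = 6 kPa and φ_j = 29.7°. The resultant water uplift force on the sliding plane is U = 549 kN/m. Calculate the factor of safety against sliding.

Resolving the block weight along and normal to the plane and applying the Mohr–Coulomb strength on the joint:
N' = W cosα − U = 1441·cos40.4° − 549 = 548.4 kN/m
Driving force T = W sinα = 1441·sin40.4° = 933.9 kN/m
Resisting force R = c·L + N'·tanφ_j = 6·20.9 + 548.4·tan29.7° = 125.4 + 312.8 = 438.2 kN/m
FS = R / T = 438.2 / 933.9 = 0.469

FS = 0.47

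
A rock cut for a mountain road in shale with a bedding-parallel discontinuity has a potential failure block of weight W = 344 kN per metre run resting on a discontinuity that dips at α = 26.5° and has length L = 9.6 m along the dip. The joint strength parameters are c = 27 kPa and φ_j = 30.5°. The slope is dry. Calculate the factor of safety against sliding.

Resolving the block weight along and normal to the plane and applying the Mohr–Coulomb strength on the joint:
N' = W cosα = 344·cos26.5° = 307.9 kN/m
Driving force T = W sinα = 344·sin26.5° = 153.5 kN/m
Resisting force R = c·L + N'·tanφ_j = 27·9.6 + 307.9·tan30.5° = 259.2 + 181.3 = 440.5 kN/m
FS = R / T = 440.5 / 153.5 = 2.870

FS = 2.87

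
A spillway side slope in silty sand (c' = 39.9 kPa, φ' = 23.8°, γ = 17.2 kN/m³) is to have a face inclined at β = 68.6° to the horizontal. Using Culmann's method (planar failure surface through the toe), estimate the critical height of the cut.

H_c = 27.22 m

Culmann's analysis gives the critical failure plane at α_cr = (β + φ')/2 = (68.6 + 23.8)/2 = 46.2°, and the critical height
H_c = (4c'/γ) · sinβ cosφ' / [1 − cos(β − φ')]
    = (4·39.9/17.2) · sin68.6°·cos23.8° / [1 − cos(44.8°)]
    = 9.279 · 0.9311·0.9150 / [1 − 0.7096]
    = 9.279 · 0.8519 / 0.2904
    = 27.22 m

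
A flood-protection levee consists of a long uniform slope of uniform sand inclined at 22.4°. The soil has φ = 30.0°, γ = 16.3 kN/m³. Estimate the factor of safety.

For a dry cohesionless infinite slope the factor of safety is FS = tanφ / tanβ.
FS = tan30.0° / tan22.4° = 0.5774 / 0.4122 = 1.401

FS = 1.40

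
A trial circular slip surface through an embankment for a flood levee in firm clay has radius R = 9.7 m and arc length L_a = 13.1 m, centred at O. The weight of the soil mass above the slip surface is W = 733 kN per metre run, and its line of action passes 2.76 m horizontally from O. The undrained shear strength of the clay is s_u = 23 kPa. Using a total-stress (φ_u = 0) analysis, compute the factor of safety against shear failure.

FS = 1.44

Taking moments about the centre O, the resisting moment is provided by the undrained shear strength acting along the arc:
M_R = s_u·L_a·R = 23·13.10·9.7 = 2922.6 kN·m/m
M_D = W·d = 733·2.76 = 2023.1 kN·m/m
FS = M_R / M_D = 2922.6 / 2023.1 = 1.445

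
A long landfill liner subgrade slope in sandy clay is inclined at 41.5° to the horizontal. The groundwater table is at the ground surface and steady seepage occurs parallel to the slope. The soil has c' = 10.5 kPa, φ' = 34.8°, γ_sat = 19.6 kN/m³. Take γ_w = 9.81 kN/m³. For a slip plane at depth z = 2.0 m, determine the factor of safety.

FS = 0.93

With seepage parallel to the slope and the water table at the surface, the effective normal stress on the slip plane uses the buoyant unit weight γ' = γ_sat − γ_w while the driving shear stress uses γ_sat:
FS = [c' + γ' z cos²β tanφ'] / [γ_sat z sinβ cosβ]
γ' = 19.6 − 9.81 = 9.79 kN/m³
Numerator = 10.5 + 9.79·2.0·cos²41.5°·tan34.8° = 10.5 + 9.79·2.0·0.5609·0.6950 = 18.133 kPa
Denominator = 19.6·2.0·sin41.5°·cos41.5° = 19.6·2.0·0.6626·0.7490 = 19.454 kPa
FS = 18.133 / 19.454 = 0.932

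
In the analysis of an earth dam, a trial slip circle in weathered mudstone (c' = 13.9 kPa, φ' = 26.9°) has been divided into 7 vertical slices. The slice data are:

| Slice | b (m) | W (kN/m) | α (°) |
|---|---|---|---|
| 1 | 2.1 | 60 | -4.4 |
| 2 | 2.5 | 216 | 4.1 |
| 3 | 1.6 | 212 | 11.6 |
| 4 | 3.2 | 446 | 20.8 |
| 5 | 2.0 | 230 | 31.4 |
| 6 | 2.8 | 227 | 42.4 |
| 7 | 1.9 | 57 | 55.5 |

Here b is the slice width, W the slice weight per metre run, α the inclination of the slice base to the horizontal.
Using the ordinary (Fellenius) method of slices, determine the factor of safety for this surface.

FS = 1.74

Ordinary method of slices: FS = Σ[c'·Δl_i + (W_i cosα_i)·tanφ'] / Σ W_i sinα_i, with Δl_i = b_i / cosα_i.
Slice 1: Δl = 2.1/cos(-4.4°) = 2.106 m; N'_1 = 60·cos(-4.4°) = 59.8; c'Δl = 29.28; W sinα = -4.6
Slice 2: Δl = 2.5/cos4.1° = 2.506 m; N'_2 = 216·cos4.1° = 215.4; c'Δl = 34.84; W sinα = 15.4
Slice 3: Δl = 1.6/cos11.6° = 1.633 m; N'_3 = 212·cos11.6° = 207.7; c'Δl = 22.70; W sinα = 42.6
Slice 4: Δl = 3.2/cos20.8° = 3.423 m; N'_4 = 446·cos20.8° = 416.9; c'Δl = 47.58; W sinα = 158.4
Slice 5: Δl = 2.0/cos31.4° = 2.343 m; N'_5 = 230·cos31.4° = 196.3; c'Δl = 32.57; W sinα = 119.8
Slice 6: Δl = 2.8/cos42.4° = 3.792 m; N'_6 = 227·cos42.4° = 167.6; c'Δl = 52.70; W sinα = 153.1
Slice 7: Δl = 1.9/cos55.5° = 3.354 m; N'_7 = 57·cos55.5° = 32.3; c'Δl = 46.63; W sinα = 47.0
Σc'Δl = 266.3 kN/m; ΣN' = 1296.1 kN/m; ΣW sinα = 531.7 kN/m
Resisting = 266.3 + 1296.1·tan26.9° = 266.3 + 657.6 = 923.9 kN/m
FS = 923.9 / 531.7 = 1.737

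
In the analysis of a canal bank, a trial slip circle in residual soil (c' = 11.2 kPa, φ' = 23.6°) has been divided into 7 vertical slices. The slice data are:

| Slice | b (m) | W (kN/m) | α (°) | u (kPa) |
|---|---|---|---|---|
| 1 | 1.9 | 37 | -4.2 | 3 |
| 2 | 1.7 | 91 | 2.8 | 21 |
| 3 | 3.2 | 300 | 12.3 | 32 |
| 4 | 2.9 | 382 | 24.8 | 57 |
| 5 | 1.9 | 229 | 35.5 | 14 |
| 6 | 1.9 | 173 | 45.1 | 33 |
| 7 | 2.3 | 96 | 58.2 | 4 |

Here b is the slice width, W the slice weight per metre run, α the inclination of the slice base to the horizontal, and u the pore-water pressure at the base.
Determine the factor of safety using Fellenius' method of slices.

FS = 0.90

Ordinary method of slices: FS = Σ[c'·Δl_i + (W_i cosα_i − u_i·Δl_i)·tanφ'] / Σ W_i sinα_i, with Δl_i = b_i / cosα_i.
Slice 1: Δl = 1.9/cos(-4.2°) = 1.905 m; N'_1 = 37·cos(-4.2°) − 3·1.905 = 31.2; c'Δl = 21.34; W sinα = -2.7
Slice 2: Δl = 1.7/cos2.8° = 1.702 m; N'_2 = 91·cos2.8° − 21·1.702 = 55.1; c'Δl = 19.06; W sinα = 4.4
Slice 3: Δl = 3.2/cos12.3° = 3.275 m; N'_3 = 300·cos12.3° − 32·3.275 = 188.3; c'Δl = 36.68; W sinα = 63.9
Slice 4: Δl = 2.9/cos24.8° = 3.195 m; N'_4 = 382·cos24.8° − 57·3.195 = 164.7; c'Δl = 35.78; W sinα = 160.2
Slice 5: Δl = 1.9/cos35.5° = 2.334 m; N'_5 = 229·cos35.5° − 14·2.334 = 153.8; c'Δl = 26.14; W sinα = 133.0
Slice 6: Δl = 1.9/cos45.1° = 2.692 m; N'_6 = 173·cos45.1° − 33·2.692 = 33.3; c'Δl = 30.15; W sinα = 122.5
Slice 7: Δl = 2.3/cos58.2° = 4.365 m; N'_7 = 96·cos58.2° − 4·4.365 = 33.1; c'Δl = 48.88; W sinα = 81.6
Σc'Δl = 218.0 kN/m; ΣN' = 659.5 kN/m; ΣW sinα = 563.0 kN/m
Resisting = 218.0 + 659.5·tan23.6° = 218.0 + 288.1 = 506.2 kN/m
FS = 506.2 / 563.0 = 0.899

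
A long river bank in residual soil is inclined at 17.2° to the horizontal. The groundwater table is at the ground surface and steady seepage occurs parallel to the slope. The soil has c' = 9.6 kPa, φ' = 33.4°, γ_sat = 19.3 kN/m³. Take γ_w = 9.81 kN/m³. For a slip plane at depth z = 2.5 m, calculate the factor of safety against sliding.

FS = 1.75

With seepage parallel to the slope and the water table at the surface, the effective normal stress on the slip plane uses the buoyant unit weight γ' = γ_sat − γ_w while the driving shear stress uses γ_sat:
FS = [c' + γ' z cos²β tanφ'] / [γ_sat z sinβ cosβ]
γ' = 19.3 − 9.81 = 9.49 kN/m³
Numerator = 9.6 + 9.49·2.5·cos²17.2°·tan33.4° = 9.6 + 9.49·2.5·0.9126·0.6594 = 23.876 kPa
Denominator = 19.3·2.5·sin17.2°·cos17.2° = 19.3·2.5·0.2957·0.9553 = 13.630 kPa
FS = 23.876 / 13.630 = 1.752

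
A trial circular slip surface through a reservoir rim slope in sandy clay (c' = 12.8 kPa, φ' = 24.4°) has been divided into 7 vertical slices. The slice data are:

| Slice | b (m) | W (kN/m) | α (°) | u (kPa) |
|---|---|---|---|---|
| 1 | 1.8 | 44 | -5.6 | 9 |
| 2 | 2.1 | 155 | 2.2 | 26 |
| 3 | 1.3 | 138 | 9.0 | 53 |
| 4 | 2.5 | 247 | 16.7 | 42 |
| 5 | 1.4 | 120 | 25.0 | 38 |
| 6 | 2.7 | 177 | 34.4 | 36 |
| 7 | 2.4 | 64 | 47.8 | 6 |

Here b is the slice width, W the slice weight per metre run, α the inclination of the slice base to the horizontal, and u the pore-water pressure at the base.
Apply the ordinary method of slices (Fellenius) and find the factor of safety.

FS = 1.36

Ordinary method of slices: FS = Σ[c'·Δl_i + (W_i cosα_i − u_i·Δl_i)·tanφ'] / Σ W_i sinα_i, with Δl_i = b_i / cosα_i.
Slice 1: Δl = 1.8/cos(-5.6°) = 1.809 m; N'_1 = 44·cos(-5.6°) − 9·1.809 = 27.5; c'Δl = 23.15; W sinα = -4.3
Slice 2: Δl = 2.1/cos2.2° = 2.102 m; N'_2 = 155·cos2.2° − 26·2.102 = 100.2; c'Δl = 26.90; W sinα = 6.0
Slice 3: Δl = 1.3/cos9.0° = 1.316 m; N'_3 = 138·cos9.0° − 53·1.316 = 66.5; c'Δl = 16.85; W sinα = 21.6
Slice 4: Δl = 2.5/cos16.7° = 2.610 m; N'_4 = 247·cos16.7° − 42·2.610 = 127.0; c'Δl = 33.41; W sinα = 71.0
Slice 5: Δl = 1.4/cos25.0° = 1.545 m; N'_5 = 120·cos25.0° − 38·1.545 = 50.1; c'Δl = 19.77; W sinα = 50.7
Slice 6: Δl = 2.7/cos34.4° = 3.272 m; N'_6 = 177·cos34.4° − 36·3.272 = 28.2; c'Δl = 41.89; W sinα = 100.0
Slice 7: Δl = 2.4/cos47.8° = 3.573 m; N'_7 = 64·cos47.8° − 6·3.573 = 21.6; c'Δl = 45.73; W sinα = 47.4
Σc'Δl = 207.7 kN/m; ΣN' = 421.1 kN/m; ΣW sinα = 292.3 kN/m
Resisting = 207.7 + 421.1·tan24.4° = 207.7 + 191.0 = 398.7 kN/m
FS = 398.7 / 292.3 = 1.364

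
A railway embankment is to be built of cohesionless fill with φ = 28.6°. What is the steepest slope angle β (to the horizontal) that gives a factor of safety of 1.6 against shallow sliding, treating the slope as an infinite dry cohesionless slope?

For an infinite dry cohesionless slope FS = tanφ/tanβ, so tanβ = tanφ / FS.
tanβ = tan28.6° / 1.6 = 0.5452 / 1.6 = 0.3408
β = arctan(0.3408) = 18.82°

β = 18.8°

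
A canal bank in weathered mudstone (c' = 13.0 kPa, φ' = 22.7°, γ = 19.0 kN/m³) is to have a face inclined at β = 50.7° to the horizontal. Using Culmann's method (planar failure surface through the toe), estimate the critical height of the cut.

Culmann's analysis gives the critical failure plane at α_cr = (β + φ')/2 = (50.7 + 22.7)/2 = 36.7°, and the critical height
H_c = (4c'/γ) · sinβ cosφ' / [1 − cos(β − φ')]
    = (4·13.0/19.0) · sin50.7°·cos22.7° / [1 − cos(28.0°)]
    = 2.737 · 0.7738·0.9225 / [1 − 0.8829]
    = 2.737 · 0.7139 / 0.1171
    = 16.69 m

H_c = 16.69 m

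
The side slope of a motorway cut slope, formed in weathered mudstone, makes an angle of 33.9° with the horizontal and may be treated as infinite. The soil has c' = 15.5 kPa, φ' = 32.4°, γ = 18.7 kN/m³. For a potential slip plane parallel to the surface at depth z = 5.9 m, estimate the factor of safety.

For an infinite slope with a slip plane parallel to the surface (no pore pressure): FS = [c' + γz cos²β tanφ'] / [γz sinβ cosβ].
γz = 18.7·5.9 = 110.33 kN/m²
Numerator = 15.5 + 110.33·cos²33.9°·tan32.4° = 15.5 + 110.33·0.6889·0.6346 = 63.737 kPa
Denominator = 110.33·sin33.9°·cos33.9° = 110.33·0.5577·0.8300 = 51.076 kPa
FS = 63.737 / 51.076 = 1.248

FS = 1.25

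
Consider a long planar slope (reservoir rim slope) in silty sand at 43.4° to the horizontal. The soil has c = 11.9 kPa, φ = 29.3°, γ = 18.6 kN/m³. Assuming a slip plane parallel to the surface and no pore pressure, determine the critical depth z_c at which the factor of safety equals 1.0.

Setting FS = 1.00 in FS = [c + γz cos²β tanφ] / [γz sinβ cosβ] and solving for z:
z = c / [γ cosβ (FS·sinβ − cosβ·tanφ)]
  = 11.9 / [18.6·cos43.4°·(1.00·sin43.4° − cos43.4°·tan29.3°)]
  = 11.9 / [18.6·0.7266·(1.00·0.6871 − 0.7266·0.5612)]
  = 11.9 / 3.7753 = 3.152 m

z_c = 3.15 m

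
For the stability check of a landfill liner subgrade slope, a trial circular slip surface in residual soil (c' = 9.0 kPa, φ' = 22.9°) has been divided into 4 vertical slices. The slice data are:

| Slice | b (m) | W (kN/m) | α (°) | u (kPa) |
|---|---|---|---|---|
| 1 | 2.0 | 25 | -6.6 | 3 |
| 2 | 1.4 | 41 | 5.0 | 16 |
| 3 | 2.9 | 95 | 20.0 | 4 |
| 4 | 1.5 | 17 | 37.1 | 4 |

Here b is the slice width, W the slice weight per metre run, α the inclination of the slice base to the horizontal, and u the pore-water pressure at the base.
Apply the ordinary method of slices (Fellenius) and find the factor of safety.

FS = 2.90

Ordinary method of slices: FS = Σ[c'·Δl_i + (W_i cosα_i − u_i·Δl_i)·tanφ'] / Σ W_i sinα_i, with Δl_i = b_i / cosα_i.
Slice 1: Δl = 2.0/cos(-6.6°) = 2.013 m; N'_1 = 25·cos(-6.6°) − 3·2.013 = 18.8; c'Δl = 18.12; W sinα = -2.9
Slice 2: Δl = 1.4/cos5.0° = 1.405 m; N'_2 = 41·cos5.0° − 16·1.405 = 18.4; c'Δl = 12.65; W sinα = 3.6
Slice 3: Δl = 2.9/cos20.0° = 3.086 m; N'_3 = 95·cos20.0° − 4·3.086 = 76.9; c'Δl = 27.78; W sinα = 32.5
Slice 4: Δl = 1.5/cos37.1° = 1.881 m; N'_4 = 17·cos37.1° − 4·1.881 = 6.0; c'Δl = 16.93; W sinα = 10.3
Σc'Δl = 75.5 kN/m; ΣN' = 120.1 kN/m; ΣW sinα = 43.4 kN/m
Resisting = 75.5 + 120.1·tan22.9° = 75.5 + 50.7 = 126.2 kN/m
FS = 126.2 / 43.4 = 2.905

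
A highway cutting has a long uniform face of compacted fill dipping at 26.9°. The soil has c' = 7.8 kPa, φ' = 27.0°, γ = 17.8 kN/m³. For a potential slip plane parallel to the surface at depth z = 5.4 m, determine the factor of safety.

FS = 1.21

For an infinite slope with a slip plane parallel to the surface (no pore pressure): FS = [c' + γz cos²β tanφ'] / [γz sinβ cosβ].
γz = 17.8·5.4 = 96.12 kN/m²
Numerator = 7.8 + 96.12·cos²26.9°·tan27.0° = 7.8 + 96.12·0.7953·0.5095 = 46.750 kPa
Denominator = 96.12·sin26.9°·cos26.9° = 96.12·0.4524·0.8918 = 38.783 kPa
FS = 46.750 / 38.783 = 1.205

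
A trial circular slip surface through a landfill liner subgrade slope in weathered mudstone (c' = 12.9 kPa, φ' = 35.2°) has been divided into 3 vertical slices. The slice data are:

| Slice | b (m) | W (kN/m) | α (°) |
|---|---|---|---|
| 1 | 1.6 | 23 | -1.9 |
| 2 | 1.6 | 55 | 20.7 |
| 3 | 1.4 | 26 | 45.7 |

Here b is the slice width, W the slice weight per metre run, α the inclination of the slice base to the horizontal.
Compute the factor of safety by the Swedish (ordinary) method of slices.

FS = 3.59

Ordinary method of slices: FS = Σ[c'·Δl_i + (W_i cosα_i)·tanφ'] / Σ W_i sinα_i, with Δl_i = b_i / cosα_i.
Slice 1: Δl = 1.6/cos(-1.9°) = 1.601 m; N'_1 = 23·cos(-1.9°) = 23.0; c'Δl = 20.65; W sinα = -0.8
Slice 2: Δl = 1.6/cos20.7° = 1.710 m; N'_2 = 55·cos20.7° = 51.4; c'Δl = 22.06; W sinα = 19.4
Slice 3: Δl = 1.4/cos45.7° = 2.005 m; N'_3 = 26·cos45.7° = 18.2; c'Δl = 25.86; W sinα = 18.6
Σc'Δl = 68.6 kN/m; ΣN' = 92.6 kN/m; ΣW sinα = 37.3 kN/m
Resisting = 68.6 + 92.6·tan35.2° = 68.6 + 65.3 = 133.9 kN/m
FS = 133.9 / 37.3 = 3.591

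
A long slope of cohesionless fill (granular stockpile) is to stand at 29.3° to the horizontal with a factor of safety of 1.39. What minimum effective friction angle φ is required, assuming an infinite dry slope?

FS = tanφ/tanβ ⇒ tanφ = FS · tanβ = 1.39 · tan29.3° = 0.7800
φ = arctan(0.7800) = 37.96°

φ = 38.0°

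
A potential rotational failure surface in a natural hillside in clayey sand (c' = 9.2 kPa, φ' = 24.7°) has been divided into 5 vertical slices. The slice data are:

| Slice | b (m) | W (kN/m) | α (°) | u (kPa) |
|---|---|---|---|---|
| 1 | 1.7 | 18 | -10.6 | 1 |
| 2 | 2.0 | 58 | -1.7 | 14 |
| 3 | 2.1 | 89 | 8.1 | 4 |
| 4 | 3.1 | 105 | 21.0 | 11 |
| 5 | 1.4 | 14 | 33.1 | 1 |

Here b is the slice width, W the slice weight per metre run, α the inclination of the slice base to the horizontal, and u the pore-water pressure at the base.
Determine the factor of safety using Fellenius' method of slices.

Ordinary method of slices: FS = Σ[c'·Δl_i + (W_i cosα_i − u_i·Δl_i)·tanφ'] / Σ W_i sinα_i, with Δl_i = b_i / cosα_i.
Slice 1: Δl = 1.7/cos(-10.6°) = 1.730 m; N'_1 = 18·cos(-10.6°) − 1·1.730 = 16.0; c'Δl = 15.91; W sinα = -3.3
Slice 2: Δl = 2.0/cos(-1.7°) = 2.001 m; N'_2 = 58·cos(-1.7°) − 14·2.001 = 30.0; c'Δl = 18.41; W sinα = -1.7
Slice 3: Δl = 2.1/cos8.1° = 2.121 m; N'_3 = 89·cos8.1° − 4·2.121 = 79.6; c'Δl = 19.51; W sinα = 12.5
Slice 4: Δl = 3.1/cos21.0° = 3.321 m; N'_4 = 105·cos21.0° − 11·3.321 = 61.5; c'Δl = 30.55; W sinα = 37.6
Slice 5: Δl = 1.4/cos33.1° = 1.671 m; N'_5 = 14·cos33.1° − 1·1.671 = 10.1; c'Δl = 15.38; W sinα = 7.6
Σc'Δl = 99.8 kN/m; ΣN' = 197.1 kN/m; ΣW sinα = 52.8 kN/m
Resisting = 99.8 + 197.1·tan24.7° = 99.8 + 90.7 = 190.4 kN/m
FS = 190.4 / 52.8 = 3.608

FS = 3.61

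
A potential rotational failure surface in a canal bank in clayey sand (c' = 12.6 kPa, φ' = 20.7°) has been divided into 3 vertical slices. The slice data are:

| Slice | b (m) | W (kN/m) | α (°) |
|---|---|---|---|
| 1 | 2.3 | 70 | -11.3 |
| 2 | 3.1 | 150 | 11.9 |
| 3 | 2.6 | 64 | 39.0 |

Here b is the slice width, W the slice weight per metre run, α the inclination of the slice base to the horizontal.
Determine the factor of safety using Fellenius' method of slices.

FS = 3.68

Ordinary method of slices: FS = Σ[c'·Δl_i + (W_i cosα_i)·tanφ'] / Σ W_i sinα_i, with Δl_i = b_i / cosα_i.
Slice 1: Δl = 2.3/cos(-11.3°) = 2.345 m; N'_1 = 70·cos(-11.3°) = 68.6; c'Δl = 29.55; W sinα = -13.7
Slice 2: Δl = 3.1/cos11.9° = 3.168 m; N'_2 = 150·cos11.9° = 146.8; c'Δl = 39.92; W sinα = 30.9
Slice 3: Δl = 2.6/cos39.0° = 3.346 m; N'_3 = 64·cos39.0° = 49.7; c'Δl = 42.15; W sinα = 40.3
Σc'Δl = 111.6 kN/m; ΣN' = 265.2 kN/m; ΣW sinα = 57.5 kN/m
Resisting = 111.6 + 265.2·tan20.7° = 111.6 + 100.2 = 211.8 kN/m
FS = 211.8 / 57.5 = 3.684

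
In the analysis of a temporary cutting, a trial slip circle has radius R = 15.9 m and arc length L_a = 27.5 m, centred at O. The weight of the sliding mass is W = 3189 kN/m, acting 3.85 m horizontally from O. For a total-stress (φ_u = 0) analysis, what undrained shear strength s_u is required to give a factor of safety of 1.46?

FS = s_u·L_a·R / (W·d), so s_u = FS·W·d / (L_a·R).
s_u = 1.46·3189·3.85 / (27.50·15.9) = 17925.4 / 437.25 = 41.00 kPa

s_u = 41.0 kPa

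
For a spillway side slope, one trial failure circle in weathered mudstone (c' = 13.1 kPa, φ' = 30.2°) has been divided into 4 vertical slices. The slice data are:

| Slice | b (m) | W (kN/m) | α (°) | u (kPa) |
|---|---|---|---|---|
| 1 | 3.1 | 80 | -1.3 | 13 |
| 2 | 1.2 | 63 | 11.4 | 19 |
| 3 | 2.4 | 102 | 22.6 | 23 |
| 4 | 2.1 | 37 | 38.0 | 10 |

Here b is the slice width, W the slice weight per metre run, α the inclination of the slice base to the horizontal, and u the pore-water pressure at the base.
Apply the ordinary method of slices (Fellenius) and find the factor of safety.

FS = 2.65

Ordinary method of slices: FS = Σ[c'·Δl_i + (W_i cosα_i − u_i·Δl_i)·tanφ'] / Σ W_i sinα_i, with Δl_i = b_i / cosα_i.
Slice 1: Δl = 3.1/cos(-1.3°) = 3.101 m; N'_1 = 80·cos(-1.3°) − 13·3.101 = 39.7; c'Δl = 40.62; W sinα = -1.8
Slice 2: Δl = 1.2/cos11.4° = 1.224 m; N'_2 = 63·cos11.4° − 19·1.224 = 38.5; c'Δl = 16.04; W sinα = 12.5
Slice 3: Δl = 2.4/cos22.6° = 2.600 m; N'_3 = 102·cos22.6° − 23·2.600 = 34.4; c'Δl = 34.06; W sinα = 39.2
Slice 4: Δl = 2.1/cos38.0° = 2.665 m; N'_4 = 37·cos38.0° − 10·2.665 = 2.5; c'Δl = 34.91; W sinα = 22.8
Σc'Δl = 125.6 kN/m; ΣN' = 115.1 kN/m; ΣW sinα = 72.6 kN/m
Resisting = 125.6 + 115.1·tan30.2° = 125.6 + 67.0 = 192.6 kN/m
FS = 192.6 / 72.6 = 2.652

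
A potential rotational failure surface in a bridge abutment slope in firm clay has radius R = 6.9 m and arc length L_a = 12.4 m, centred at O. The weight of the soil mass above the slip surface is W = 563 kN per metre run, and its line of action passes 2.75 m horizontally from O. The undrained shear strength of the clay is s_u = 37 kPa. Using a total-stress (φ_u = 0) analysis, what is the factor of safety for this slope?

Taking moments about the centre O, the resisting moment is provided by the undrained shear strength acting along the arc:
M_R = s_u·L_a·R = 37·12.40·6.9 = 3165.7 kN·m/m
M_D = W·d = 563·2.75 = 1548.2 kN·m/m
FS = M_R / M_D = 3165.7 / 1548.2 = 2.045

FS = 2.04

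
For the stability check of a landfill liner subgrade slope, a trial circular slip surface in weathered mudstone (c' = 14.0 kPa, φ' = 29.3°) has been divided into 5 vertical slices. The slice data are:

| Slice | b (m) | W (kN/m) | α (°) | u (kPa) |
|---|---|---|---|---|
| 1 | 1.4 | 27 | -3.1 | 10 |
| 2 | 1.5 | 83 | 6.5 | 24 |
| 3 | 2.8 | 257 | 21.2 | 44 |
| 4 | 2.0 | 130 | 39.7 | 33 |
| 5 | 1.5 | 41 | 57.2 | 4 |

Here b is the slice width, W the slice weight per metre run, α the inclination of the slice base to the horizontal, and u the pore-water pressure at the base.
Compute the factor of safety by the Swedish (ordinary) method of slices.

Ordinary method of slices: FS = Σ[c'·Δl_i + (W_i cosα_i − u_i·Δl_i)·tanφ'] / Σ W_i sinα_i, with Δl_i = b_i / cosα_i.
Slice 1: Δl = 1.4/cos(-3.1°) = 1.402 m; N'_1 = 27·cos(-3.1°) − 10·1.402 = 12.9; c'Δl = 19.63; W sinα = -1.5
Slice 2: Δl = 1.5/cos6.5° = 1.510 m; N'_2 = 83·cos6.5° − 24·1.510 = 46.2; c'Δl = 21.14; W sinα = 9.4
Slice 3: Δl = 2.8/cos21.2° = 3.003 m; N'_3 = 257·cos21.2° − 44·3.003 = 107.5; c'Δl = 42.05; W sinα = 92.9
Slice 4: Δl = 2.0/cos39.7° = 2.599 m; N'_4 = 130·cos39.7° − 33·2.599 = 14.2; c'Δl = 36.39; W sinα = 83.0
Slice 5: Δl = 1.5/cos57.2° = 2.769 m; N'_5 = 41·cos57.2° − 4·2.769 = 11.1; c'Δl = 38.77; W sinα = 34.5
Σc'Δl = 158.0 kN/m; ΣN' = 192.0 kN/m; ΣW sinα = 218.4 kN/m
Resisting = 158.0 + 192.0·tan29.3° = 158.0 + 107.8 = 265.7 kN/m
FS = 265.7 / 218.4 = 1.217

FS = 1.22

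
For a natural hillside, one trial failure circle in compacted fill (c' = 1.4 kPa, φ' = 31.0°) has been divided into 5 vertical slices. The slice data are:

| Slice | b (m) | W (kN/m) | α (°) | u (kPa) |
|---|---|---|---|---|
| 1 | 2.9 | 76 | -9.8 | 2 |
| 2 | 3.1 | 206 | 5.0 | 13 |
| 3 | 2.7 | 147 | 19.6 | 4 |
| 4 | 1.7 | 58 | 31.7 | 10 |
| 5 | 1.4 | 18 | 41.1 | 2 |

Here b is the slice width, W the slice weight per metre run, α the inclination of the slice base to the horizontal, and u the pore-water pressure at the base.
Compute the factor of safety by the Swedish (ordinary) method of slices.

Ordinary method of slices: FS = Σ[c'·Δl_i + (W_i cosα_i − u_i·Δl_i)·tanφ'] / Σ W_i sinα_i, with Δl_i = b_i / cosα_i.
Slice 1: Δl = 2.9/cos(-9.8°) = 2.943 m; N'_1 = 76·cos(-9.8°) − 2·2.943 = 69.0; c'Δl = 4.12; W sinα = -12.9
Slice 2: Δl = 3.1/cos5.0° = 3.112 m; N'_2 = 206·cos5.0° − 13·3.112 = 164.8; c'Δl = 4.36; W sinα = 18.0
Slice 3: Δl = 2.7/cos19.6° = 2.866 m; N'_3 = 147·cos19.6° − 4·2.866 = 127.0; c'Δl = 4.01; W sinα = 49.3
Slice 4: Δl = 1.7/cos31.7° = 1.998 m; N'_4 = 58·cos31.7° − 10·1.998 = 29.4; c'Δl = 2.80; W sinα = 30.5
Slice 5: Δl = 1.4/cos41.1° = 1.858 m; N'_5 = 18·cos41.1° − 2·1.858 = 9.8; c'Δl = 2.60; W sinα = 11.8
Σc'Δl = 17.9 kN/m; ΣN' = 400.0 kN/m; ΣW sinα = 96.6 kN/m
Resisting = 17.9 + 400.0·tan31.0° = 17.9 + 240.3 = 258.2 kN/m
FS = 258.2 / 96.6 = 2.672

FS = 2.67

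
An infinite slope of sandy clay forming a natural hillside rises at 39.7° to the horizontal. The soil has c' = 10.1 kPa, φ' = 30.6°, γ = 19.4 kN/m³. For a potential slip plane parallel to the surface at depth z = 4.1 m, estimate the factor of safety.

For an infinite slope with a slip plane parallel to the surface (no pore pressure): FS = [c' + γz cos²β tanφ'] / [γz sinβ cosβ].
γz = 19.4·4.1 = 79.54 kN/m²
Numerator = 10.1 + 79.54·cos²39.7°·tan30.6° = 10.1 + 79.54·0.5920·0.5914 = 37.946 kPa
Denominator = 79.54·sin39.7°·cos39.7° = 79.54·0.6388·0.7694 = 39.091 kPa
FS = 37.946 / 39.091 = 0.971

FS = 0.97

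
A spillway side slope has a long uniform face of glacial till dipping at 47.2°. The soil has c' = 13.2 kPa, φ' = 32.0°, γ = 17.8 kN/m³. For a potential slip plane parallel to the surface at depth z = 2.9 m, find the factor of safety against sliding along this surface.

FS = 1.09

For an infinite slope with a slip plane parallel to the surface (no pore pressure): FS = [c' + γz cos²β tanφ'] / [γz sinβ cosβ].
γz = 17.8·2.9 = 51.62 kN/m²
Numerator = 13.2 + 51.62·cos²47.2°·tan32.0° = 13.2 + 51.62·0.4616·0.6249 = 28.091 kPa
Denominator = 51.62·sin47.2°·cos47.2° = 51.62·0.7337·0.6794 = 25.734 kPa
FS = 28.091 / 25.734 = 1.092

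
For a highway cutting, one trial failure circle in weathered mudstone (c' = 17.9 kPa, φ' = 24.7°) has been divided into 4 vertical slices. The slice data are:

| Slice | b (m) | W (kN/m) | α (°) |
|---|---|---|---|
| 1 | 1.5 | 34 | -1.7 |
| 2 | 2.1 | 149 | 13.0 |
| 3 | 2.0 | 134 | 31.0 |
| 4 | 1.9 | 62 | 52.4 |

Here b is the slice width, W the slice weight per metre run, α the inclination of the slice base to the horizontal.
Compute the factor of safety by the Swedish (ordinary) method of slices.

FS = 2.09

Ordinary method of slices: FS = Σ[c'·Δl_i + (W_i cosα_i)·tanφ'] / Σ W_i sinα_i, with Δl_i = b_i / cosα_i.
Slice 1: Δl = 1.5/cos(-1.7°) = 1.501 m; N'_1 = 34·cos(-1.7°) = 34.0; c'Δl = 26.86; W sinα = -1.0
Slice 2: Δl = 2.1/cos13.0° = 2.155 m; N'_2 = 149·cos13.0° = 145.2; c'Δl = 38.58; W sinα = 33.5
Slice 3: Δl = 2.0/cos31.0° = 2.333 m; N'_3 = 134·cos31.0° = 114.9; c'Δl = 41.77; W sinα = 69.0
Slice 4: Δl = 1.9/cos52.4° = 3.114 m; N'_4 = 62·cos52.4° = 37.8; c'Δl = 55.74; W sinα = 49.1
Σc'Δl = 162.9 kN/m; ΣN' = 331.9 kN/m; ΣW sinα = 150.6 kN/m
Resisting = 162.9 + 331.9·tan24.7° = 162.9 + 152.6 = 315.6 kN/m
FS = 315.6 / 150.6 = 2.095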